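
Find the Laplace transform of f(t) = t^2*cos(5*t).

2*s*(s^2 - 75)/(s^2 + 25)^3

L{cos(5t)} = s/(s^2 + 25).
Then apply L{t^2·g(t)} = (-1)^2 d^2/ds^2[H(s)] with H(s) = s/(s^2 + 25):
differentiating 2 times and applying the sign gives 2*s*(s^2 - 75)/(s^2 + 25)^3.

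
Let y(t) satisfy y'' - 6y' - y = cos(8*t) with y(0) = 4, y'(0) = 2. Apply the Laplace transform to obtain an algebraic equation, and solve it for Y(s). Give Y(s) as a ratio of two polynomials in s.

Y(s) = (4*s^3 - 22*s^2 + 257*s - 1408)/(s^4 - 6*s^3 + 63*s^2 - 384*s - 64)

Take the Laplace transform of both sides.
With L{y''} = s^2 Y - s·y(0) - y'(0) and L{y'} = sY - y(0), with y(0) = 4, y'(0) = 2: the LHS transforms to (s^2 - 6*s - 1)Y - (4*s - 22).
The right side is L{cos(8*t)} = s/(s^2 + 64).
So (s^2 - 6*s - 1)Y = s/(s^2 + 64) + (4*s - 22).
Divide through and combine into a single rational function.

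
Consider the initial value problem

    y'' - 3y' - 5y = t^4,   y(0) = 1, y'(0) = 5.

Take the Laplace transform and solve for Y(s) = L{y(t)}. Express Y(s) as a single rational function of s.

Laplace-transform each side.
With L{y''} = s^2 Y - s·y(0) - y'(0) and L{y'} = sY - y(0), with y(0) = 1, y'(0) = 5: the LHS transforms to (s^2 - 3*s - 5)Y - (s + 2).
The right side is L{t^4} = 24/s^5.
So (s^2 - 3*s - 5)Y = 24/s^5 + (s + 2).
Isolate Y and clear denominators.

Y(s) = (s^6 + 2*s^5 + 24)/(s^7 - 3*s^6 - 5*s^5)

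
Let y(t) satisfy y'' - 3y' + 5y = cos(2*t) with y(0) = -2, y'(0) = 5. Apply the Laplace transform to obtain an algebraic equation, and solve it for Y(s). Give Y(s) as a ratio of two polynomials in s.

Y(s) = (-2*s^3 + 11*s^2 - 7*s + 44)/(s^4 - 3*s^3 + 9*s^2 - 12*s + 20)

Apply the Laplace transform to the equation.
The derivative rules (L{y''} = s^2 Y - s·y(0) - y'(0) and L{y'} = sY - y(0), with y(0) = -2, y'(0) = 5) turn the left side into (s^2 - 3*s + 5)Y - (-2*s + 11).
The right side is L{cos(2*t)} = s/(s^2 + 4).
So (s^2 - 3*s + 5)Y = s/(s^2 + 4) + (-2*s + 11).
Solve for Y(s) and write it as one ratio of polynomials.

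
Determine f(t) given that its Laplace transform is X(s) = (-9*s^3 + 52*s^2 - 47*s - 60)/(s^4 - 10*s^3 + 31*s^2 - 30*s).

f(t) = -4*exp(5*t) - 4*exp(3*t) - 3*exp(2*t) + 2

Factor the denominator: s^4 - 10*s^3 + 31*s^2 - 30*s = s*(s - 5)*(s - 3)*(s - 2).
Partial fraction decomposition gives [-4/(s - 5)] + [-4/(s - 3)] + [2/s] + [-3/(s - 2)].
Invert each term: -4/(s - 5) ↔ -4e^(5t); -4/(s - 3) ↔ -4e^(3t); 2/(s - 0) ↔ 2e^(0t); -3/(s - 2) ↔ -3e^(2t).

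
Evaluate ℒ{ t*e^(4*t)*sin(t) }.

L{sin(t)} = 1/(s^2 + 1).
Multiplying by e^(4t) shifts s → s - 4, so L{e^(4*t)*sin(t)} = 1/((s - 4)^2 + 1).
Then apply L{t·g(t)} = -d/ds[G(s)] with G(s) = 1/((s - 4)^2 + 1):
differentiating 1 time and applying the sign gives 2*(s - 4)/(s^2 - 8*s + 17)^2.

2*(s - 4)/(s^2 - 8*s + 17)^2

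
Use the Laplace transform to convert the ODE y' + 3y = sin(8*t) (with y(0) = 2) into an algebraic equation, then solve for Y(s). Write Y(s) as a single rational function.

Y(s) = (2*s^2 + 136)/(s^3 + 3*s^2 + 64*s + 192)

Take the Laplace transform of both sides.
With L{y'} = sY - y(0) = sY - 2: the LHS transforms to (s + 3)Y - (2).
The right side is L{sin(8*t)} = 8/(s^2 + 64).
So (s + 3)Y = 8/(s^2 + 64) + (2).
Divide through and combine into a single rational function.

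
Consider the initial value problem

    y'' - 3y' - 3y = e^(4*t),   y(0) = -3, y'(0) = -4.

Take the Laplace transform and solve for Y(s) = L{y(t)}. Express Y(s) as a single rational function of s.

Y(s) = (-3*s^2 + 17*s - 19)/(s^3 - 7*s^2 + 9*s + 12)

Laplace-transform each side.
The derivative rules (L{y''} = s^2 Y - s·y(0) - y'(0) and L{y'} = sY - y(0), with y(0) = -3, y'(0) = -4) turn the left side into (s^2 - 3*s - 3)Y - (-3*s + 5).
The right side is L{e^(4*t)} = 1/(s - 4).
So (s^2 - 3*s - 3)Y = 1/(s - 4) + (-3*s + 5).
Solve for Y(s) and write it as one ratio of polynomials.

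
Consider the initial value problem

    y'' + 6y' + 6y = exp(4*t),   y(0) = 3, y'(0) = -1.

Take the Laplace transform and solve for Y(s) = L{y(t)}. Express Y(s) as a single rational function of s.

Laplace-transform each side.
The derivative rules (L{y''} = s^2 Y - s·y(0) - y'(0) and L{y'} = sY - y(0), with y(0) = 3, y'(0) = -1) turn the left side into (s^2 + 6*s + 6)Y - (3*s + 17).
The right side is L{exp(4*t)} = 1/(s - 4).
So (s^2 + 6*s + 6)Y = 1/(s - 4) + (3*s + 17).
Solve for Y(s) and write it as one ratio of polynomials.

Y(s) = (3*s^2 + 5*s - 67)/(s^3 + 2*s^2 - 18*s - 24)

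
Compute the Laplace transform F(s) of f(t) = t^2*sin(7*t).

F(s) = 14*(3*s^2 - 49)/(s^2 + 49)^3

L{sin(7t)} = 7/(s^2 + 49).
Then apply L{t^2·g(t)} = (-1)^2 d^2/ds^2[G(s)] with G(s) = 7/(s^2 + 49):
differentiating 2 times and applying the sign gives 14*(3*s^2 - 49)/(s^2 + 49)^3.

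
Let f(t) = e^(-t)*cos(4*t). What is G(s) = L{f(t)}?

G(s) = (s + 1)/((s + 1)^2 + 16)

L{cos(4t)} = s/(s^2 + 16).
By the first shifting theorem, multiplying by e^(-t) replaces s with s + 1.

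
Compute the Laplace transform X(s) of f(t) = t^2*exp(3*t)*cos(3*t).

L{cos(3t)} = s/(s^2 + 9).
Multiplying by e^(3t) shifts s → s - 3, so L{exp(3*t)*cos(3*t)} = (s - 3)/((s - 3)^2 + 9).
Then apply L{t^2·g(t)} = (-1)^2 d^2/ds^2[G(s)] with G(s) = (s - 3)/((s - 3)^2 + 9):
differentiating 2 times and applying the sign gives 2*(s - 3)*(s^2 - 6*s - 18)/(s^2 - 6*s + 18)^3.

X(s) = 2*(s - 3)*(s^2 - 6*s - 18)/(s^2 - 6*s + 18)^3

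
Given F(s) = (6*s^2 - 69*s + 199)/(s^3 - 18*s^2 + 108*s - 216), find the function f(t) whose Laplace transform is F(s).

f(t) = t^2*exp(6*t)/2 + 3*t*exp(6*t) + 6*exp(6*t)

Factor the denominator: s^3 - 18*s^2 + 108*s - 216 = (s - 6)^3.
Partial fraction decomposition gives [6/(s - 6)] + [3/(s - 6)^2] + [(s - 6)^(-3)].
Invert each term: 6/(s - 6) ↔ 6e^(6t); 3/(s - 6)^2 ↔ 3t·e^(6t); 1/(s - 6)^3 ↔ (1/2)t^2·e^(6t).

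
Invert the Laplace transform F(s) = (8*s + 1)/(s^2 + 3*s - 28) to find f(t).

f(t) = 3*exp(4*t) + 5*exp(-7*t)

Factor the denominator: s^2 + 3*s - 28 = (s - 4)*(s + 7).
Partial fraction decomposition gives [5/(s + 7)] + [3/(s - 4)].
Invert each term: 5/(s + 7) ↔ 5e^(-7t); 3/(s - 4) ↔ 3e^(4t).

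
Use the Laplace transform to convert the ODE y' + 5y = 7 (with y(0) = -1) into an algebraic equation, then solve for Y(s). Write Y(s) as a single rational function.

Y(s) = (-s + 7)/(s^2 + 5*s)

Laplace-transform each side.
The derivative rules (L{y'} = sY - y(0) = sY - (-1)) turn the left side into (s + 5)Y - (-1).
The right side is L{7} = 7/s.
So (s + 5)Y = 7/s + (-1).
Divide through and combine into a single rational function.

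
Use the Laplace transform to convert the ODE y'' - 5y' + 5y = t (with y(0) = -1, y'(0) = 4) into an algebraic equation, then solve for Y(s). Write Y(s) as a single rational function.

Y(s) = (-s^3 + 9*s^2 + 1)/(s^4 - 5*s^3 + 5*s^2)

Laplace-transform each side.
With L{y''} = s^2 Y - s·y(0) - y'(0) and L{y'} = sY - y(0), with y(0) = -1, y'(0) = 4: the LHS transforms to (s^2 - 5*s + 5)Y - (-s + 9).
The right side is L{t} = s^(-2).
So (s^2 - 5*s + 5)Y = s^(-2) + (-s + 9).
Divide through and combine into a single rational function.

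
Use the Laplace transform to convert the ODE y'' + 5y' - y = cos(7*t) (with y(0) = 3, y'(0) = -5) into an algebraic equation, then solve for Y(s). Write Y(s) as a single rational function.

Y(s) = (3*s^3 + 10*s^2 + 148*s + 490)/(s^4 + 5*s^3 + 48*s^2 + 245*s - 49)

Apply the Laplace transform to the equation.
With L{y''} = s^2 Y - s·y(0) - y'(0) and L{y'} = sY - y(0), with y(0) = 3, y'(0) = -5: the LHS transforms to (s^2 + 5*s - 1)Y - (3*s + 10).
The right side is L{cos(7*t)} = s/(s^2 + 49).
So (s^2 + 5*s - 1)Y = s/(s^2 + 49) + (3*s + 10).
Divide through and combine into a single rational function.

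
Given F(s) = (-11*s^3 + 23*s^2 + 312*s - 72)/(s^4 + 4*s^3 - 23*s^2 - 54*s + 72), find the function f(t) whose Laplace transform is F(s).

Factor the denominator: s^4 + 4*s^3 - 23*s^2 - 54*s + 72 = (s - 4)*(s - 1)*(s + 3)*(s + 6).
Partial fraction decomposition gives [-6/(s + 6)] + [4/(s - 4)] + [-3/(s - 1)] + [-6/(s + 3)].
Invert each term: -6/(s + 6) ↔ -6e^(-6t); 4/(s - 4) ↔ 4e^(4t); -3/(s - 1) ↔ -3e^(t); -6/(s + 3) ↔ -6e^(-3t).

f(t) = 4*exp(4*t) - 3*exp(t) - 6*exp(-3*t) - 6*exp(-6*t)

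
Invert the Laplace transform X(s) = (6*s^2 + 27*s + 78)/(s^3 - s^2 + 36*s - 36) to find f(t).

Factor the denominator: s^3 - s^2 + 36*s - 36 = (s - 1)*(s^2 + 36).
Partial fraction decomposition gives [3/(s - 1)] + [3*s/(s^2 + 36)] + [30/(s^2 + 36)].
Invert each term: 3/(s - 1) ↔ 3e^(t); 3·s/(s^2 + 36) ↔ 3cos(6t); 5·6/(s^2 + 36) ↔ 5sin(6t).

f(t) = 3*exp(t) + 5*sin(6*t) + 3*cos(6*t)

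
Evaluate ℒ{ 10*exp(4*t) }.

10/(s - 4)

L{10} = 10/s.
By the first shifting theorem, multiplying by e^(4t) replaces s with s - 4.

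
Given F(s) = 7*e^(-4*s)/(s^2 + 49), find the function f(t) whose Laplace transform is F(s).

The factor e^(-4s) signals a time shift by c = 4 (second shifting theorem).
L{sin(7t)} = 7/(s^2 + 49), so L^-1{7/(s^2 + 49)} = sin(7*t).
Hence the inverse is u(t - 4) times that function evaluated at t - 4.

f(t) = Heaviside(t - 4)*(sin(7*t - 28))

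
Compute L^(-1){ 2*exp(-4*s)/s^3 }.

The factor e^(-4s) signals a time shift by c = 4 (second shifting theorem).
L{t^2} = 2!/s^3 = 2/s^3, so L^-1{2/s^3} = t^2.
Hence the inverse is u(t - 4) times that function evaluated at t - 4.

Heaviside(t - 4)*((t - 4)^2)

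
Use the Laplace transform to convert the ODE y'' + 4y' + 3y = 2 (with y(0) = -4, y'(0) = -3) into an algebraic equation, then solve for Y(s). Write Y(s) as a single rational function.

Apply the Laplace transform to the equation.
The derivative rules (L{y''} = s^2 Y - s·y(0) - y'(0) and L{y'} = sY - y(0), with y(0) = -4, y'(0) = -3) turn the left side into (s^2 + 4*s + 3)Y - (-4*s - 19).
The right side is L{2} = 2/s.
So (s^2 + 4*s + 3)Y = 2/s + (-4*s - 19).
Divide through and combine into a single rational function.

Y(s) = (-4*s^2 - 19*s + 2)/(s^3 + 4*s^2 + 3*s)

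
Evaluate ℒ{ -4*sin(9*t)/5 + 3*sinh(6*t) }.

By linearity of the Laplace transform, transform each term separately.
(3)·[L{sinh(6t)} = 6/(s^2 - 36)]; (-4/5)·[L{sin(9t)} = 9/(s^2 + 81)].

-36/(5*(s^2 + 81)) + 18/(s^2 - 36)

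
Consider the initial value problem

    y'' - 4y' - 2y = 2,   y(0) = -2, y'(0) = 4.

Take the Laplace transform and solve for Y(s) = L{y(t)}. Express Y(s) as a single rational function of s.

Y(s) = (-2*s^2 + 12*s + 2)/(s^3 - 4*s^2 - 2*s)

Apply the Laplace transform to the equation.
Using L{y''} = s^2 Y - s·y(0) - y'(0) and L{y'} = sY - y(0), with y(0) = -2, y'(0) = 4, the left side becomes (s^2 - 4*s - 2)Y - (-2*s + 12).
The right side is L{2} = 2/s.
So (s^2 - 4*s - 2)Y = 2/s + (-2*s + 12).
Divide through and combine into a single rational function.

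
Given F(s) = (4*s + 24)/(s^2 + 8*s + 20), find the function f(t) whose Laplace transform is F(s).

f(t) = 4*exp(-4*t)*sin(2*t) + 4*exp(-4*t)*cos(2*t)

Complete the square in the denominator: s^2 + 8*s + 20 = (s + 4)^2 + 2^2.
Split the numerator to match: 4*s + 24 = 4·(s + 4) + 4·2.
Invert each term: 4·(s + 4)/((s + 4)^2 + 4) ↔ 4e^(-4t)cos(2t); 4·2/((s + 4)^2 + 4) ↔ 4e^(-4t)sin(2t).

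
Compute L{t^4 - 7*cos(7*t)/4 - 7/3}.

-7*s/(4*(s^2 + 49)) - 7/(3*s) + 24/s^5

By linearity of the Laplace transform, transform each term separately.
L{-7/3} = (-7/3)/s; L{t^4} = 4!/s^5 = 24/s^5; (-7/4)·[L{cos(7t)} = s/(s^2 + 49)].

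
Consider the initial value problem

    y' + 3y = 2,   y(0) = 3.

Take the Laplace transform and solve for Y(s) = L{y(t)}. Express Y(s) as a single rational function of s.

Laplace-transform each side.
With L{y'} = sY - y(0) = sY - 3: the LHS transforms to (s + 3)Y - (3).
The right side is L{2} = 2/s.
So (s + 3)Y = 2/s + (3).
Isolate Y and clear denominators.

Y(s) = (3*s + 2)/(s^2 + 3*s)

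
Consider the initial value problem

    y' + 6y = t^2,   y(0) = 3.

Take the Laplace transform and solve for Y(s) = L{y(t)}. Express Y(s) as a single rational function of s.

Y(s) = (3*s^3 + 2)/(s^4 + 6*s^3)

Transform both sides with L{·}.
Using L{y'} = sY - y(0) = sY - 3, the left side becomes (s + 6)Y - (3).
The right side is L{t^2} = 2/s^3.
So (s + 6)Y = 2/s^3 + (3).
Divide through and combine into a single rational function.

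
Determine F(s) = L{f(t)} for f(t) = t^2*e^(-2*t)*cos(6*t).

L{cos(6t)} = s/(s^2 + 36).
Multiplying by e^(-2t) shifts s → s + 2, so L{e^(-2*t)*cos(6*t)} = (s + 2)/((s + 2)^2 + 36).
Then apply L{t^2·g(t)} = (-1)^2 d^2/ds^2[G(s)] with G(s) = (s + 2)/((s + 2)^2 + 36):
differentiating 2 times and applying the sign gives 2*(s + 2)*(s^2 + 4*s - 104)/(s^2 + 4*s + 40)^3.

F(s) = 2*(s + 2)*(s^2 + 4*s - 104)/(s^2 + 4*s + 40)^3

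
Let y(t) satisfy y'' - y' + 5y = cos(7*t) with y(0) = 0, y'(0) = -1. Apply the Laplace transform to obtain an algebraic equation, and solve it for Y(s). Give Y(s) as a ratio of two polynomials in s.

Y(s) = (-s^2 + s - 49)/(s^4 - s^3 + 54*s^2 - 49*s + 245)

Apply the Laplace transform to the equation.
The derivative rules (L{y''} = s^2 Y - s·y(0) - y'(0) and L{y'} = sY - y(0), with y(0) = 0, y'(0) = -1) turn the left side into (s^2 - s + 5)Y - (-1).
The right side is L{cos(7*t)} = s/(s^2 + 49).
So (s^2 - s + 5)Y = s/(s^2 + 49) + (-1).
Isolate Y and clear denominators.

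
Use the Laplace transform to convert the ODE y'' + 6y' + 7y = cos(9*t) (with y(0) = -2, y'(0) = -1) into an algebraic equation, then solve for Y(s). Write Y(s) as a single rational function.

Laplace-transform each side.
The derivative rules (L{y''} = s^2 Y - s·y(0) - y'(0) and L{y'} = sY - y(0), with y(0) = -2, y'(0) = -1) turn the left side into (s^2 + 6*s + 7)Y - (-2*s - 13).
The right side is L{cos(9*t)} = s/(s^2 + 81).
So (s^2 + 6*s + 7)Y = s/(s^2 + 81) + (-2*s - 13).
Isolate Y and clear denominators.

Y(s) = (-2*s^3 - 13*s^2 - 161*s - 1053)/(s^4 + 6*s^3 + 88*s^2 + 486*s + 567)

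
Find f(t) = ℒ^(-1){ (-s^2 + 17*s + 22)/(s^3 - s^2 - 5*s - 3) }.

Factor the denominator: s^3 - s^2 - 5*s - 3 = (s - 3)*(s + 1)^2.
Partial fraction decomposition gives [-5/(s + 1)] + [-1/(s + 1)^2] + [4/(s - 3)].
Invert each term: -5/(s + 1) ↔ -5e^(-t); -1/(s + 1)^2 ↔ -t·e^(-t); 4/(s - 3) ↔ 4e^(3t).

f(t) = -t*exp(-t) + 4*exp(3*t) - 5*exp(-t)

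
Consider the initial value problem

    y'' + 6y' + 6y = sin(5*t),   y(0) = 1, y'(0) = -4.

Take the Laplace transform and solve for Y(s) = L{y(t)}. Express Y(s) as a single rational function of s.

Y(s) = (s^3 + 2*s^2 + 25*s + 55)/(s^4 + 6*s^3 + 31*s^2 + 150*s + 150)

Take the Laplace transform of both sides.
With L{y''} = s^2 Y - s·y(0) - y'(0) and L{y'} = sY - y(0), with y(0) = 1, y'(0) = -4: the LHS transforms to (s^2 + 6*s + 6)Y - (s + 2).
The right side is L{sin(5*t)} = 5/(s^2 + 25).
So (s^2 + 6*s + 6)Y = 5/(s^2 + 25) + (s + 2).
Isolate Y and clear denominators.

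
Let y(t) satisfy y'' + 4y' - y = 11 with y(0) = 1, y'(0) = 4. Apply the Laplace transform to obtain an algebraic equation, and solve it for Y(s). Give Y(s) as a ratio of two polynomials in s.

Take the Laplace transform of both sides.
With L{y''} = s^2 Y - s·y(0) - y'(0) and L{y'} = sY - y(0), with y(0) = 1, y'(0) = 4: the LHS transforms to (s^2 + 4*s - 1)Y - (s + 8).
The right side is L{11} = 11/s.
So (s^2 + 4*s - 1)Y = 11/s + (s + 8).
Solve for Y(s) and write it as one ratio of polynomials.

Y(s) = (s^2 + 8*s + 11)/(s^3 + 4*s^2 - s)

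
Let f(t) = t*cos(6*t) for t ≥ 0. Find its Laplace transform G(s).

G(s) = (s - 6)*(s + 6)/(s^2 + 36)^2

L{cos(6t)} = s/(s^2 + 36).
Then apply L{t·g(t)} = -d/ds[H(s)] with H(s) = s/(s^2 + 36):
differentiating 1 time and applying the sign gives (s - 6)*(s + 6)/(s^2 + 36)^2.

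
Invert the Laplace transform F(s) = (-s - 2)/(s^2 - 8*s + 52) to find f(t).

Complete the square in the denominator: s^2 - 8*s + 52 = (s - 4)^2 + 6^2.
Split the numerator to match: -s - 2 = -1·(s - 4) - 1·6.
Invert each term: -1·(s - 4)/((s - 4)^2 + 36) ↔ -e^(4t)cos(6t); -1·6/((s - 4)^2 + 36) ↔ -e^(4t)sin(6t).

f(t) = -exp(4*t)*sin(6*t) - exp(4*t)*cos(6*t)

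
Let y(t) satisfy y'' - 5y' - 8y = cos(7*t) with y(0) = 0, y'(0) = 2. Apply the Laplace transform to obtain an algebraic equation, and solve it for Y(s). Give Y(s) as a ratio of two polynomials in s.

Laplace-transform each side.
The derivative rules (L{y''} = s^2 Y - s·y(0) - y'(0) and L{y'} = sY - y(0), with y(0) = 0, y'(0) = 2) turn the left side into (s^2 - 5*s - 8)Y - (2).
The right side is L{cos(7*t)} = s/(s^2 + 49).
So (s^2 - 5*s - 8)Y = s/(s^2 + 49) + (2).
Divide through and combine into a single rational function.

Y(s) = (2*s^2 + s + 98)/(s^4 - 5*s^3 + 41*s^2 - 245*s - 392)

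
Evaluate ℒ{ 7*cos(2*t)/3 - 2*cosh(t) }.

Apply the Laplace transform termwise.
(-2)·[L{cosh(t)} = s/(s^2 - 1)]; (7/3)·[L{cos(2t)} = s/(s^2 + 4)].

7*s/(3*(s^2 + 4)) - 2*s/(s^2 - 1)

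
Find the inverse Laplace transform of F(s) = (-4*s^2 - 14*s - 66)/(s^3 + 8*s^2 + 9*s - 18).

Factor the denominator: s^3 + 8*s^2 + 9*s - 18 = (s - 1)*(s + 3)*(s + 6).
Partial fraction decomposition gives [-3/(s - 1)] + [5/(s + 3)] + [-6/(s + 6)].
Invert each term: -3/(s - 1) ↔ -3e^(t); 5/(s + 3) ↔ 5e^(-3t); -6/(s + 6) ↔ -6e^(-6t).

-3*exp(t) + 5*exp(-3*t) - 6*exp(-6*t)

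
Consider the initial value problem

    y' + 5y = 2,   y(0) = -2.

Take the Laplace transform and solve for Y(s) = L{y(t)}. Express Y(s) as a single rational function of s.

Y(s) = (-2*s + 2)/(s^2 + 5*s)

Transform both sides with L{·}.
The derivative rules (L{y'} = sY - y(0) = sY - (-2)) turn the left side into (s + 5)Y - (-2).
The right side is L{2} = 2/s.
So (s + 5)Y = 2/s + (-2).
Divide through and combine into a single rational function.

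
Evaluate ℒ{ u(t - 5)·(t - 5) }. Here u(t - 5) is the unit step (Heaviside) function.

exp(-5*s)/s^2

By the second shifting theorem, L{u(t - c)·g(t - c)} = e^(-cs)·G(s) with c = 5 and G(s) = L{g(t)}.
L{t} = 1!/s^2 = 1/s^2.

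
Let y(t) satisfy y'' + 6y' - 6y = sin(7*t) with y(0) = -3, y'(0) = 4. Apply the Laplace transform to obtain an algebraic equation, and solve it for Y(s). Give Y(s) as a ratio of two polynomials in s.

Y(s) = (-3*s^3 - 14*s^2 - 147*s - 679)/(s^4 + 6*s^3 + 43*s^2 + 294*s - 294)

Take the Laplace transform of both sides.
With L{y''} = s^2 Y - s·y(0) - y'(0) and L{y'} = sY - y(0), with y(0) = -3, y'(0) = 4: the LHS transforms to (s^2 + 6*s - 6)Y - (-3*s - 14).
The right side is L{sin(7*t)} = 7/(s^2 + 49).
So (s^2 + 6*s - 6)Y = 7/(s^2 + 49) + (-3*s - 14).
Divide through and combine into a single rational function.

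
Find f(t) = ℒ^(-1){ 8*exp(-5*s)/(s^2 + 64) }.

The factor e^(-5s) signals a time shift by c = 5 (second shifting theorem).
L{sin(8t)} = 8/(s^2 + 64), so L^-1{8/(s^2 + 64)} = sin(8*t).
Hence the inverse is u(t - 5) times that function evaluated at t - 5.

f(t) = Heaviside(t - 5)*(sin(8*t - 40))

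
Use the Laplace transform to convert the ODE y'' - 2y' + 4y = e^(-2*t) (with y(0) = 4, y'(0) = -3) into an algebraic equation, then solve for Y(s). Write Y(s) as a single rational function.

Take the Laplace transform of both sides.
The derivative rules (L{y''} = s^2 Y - s·y(0) - y'(0) and L{y'} = sY - y(0), with y(0) = 4, y'(0) = -3) turn the left side into (s^2 - 2*s + 4)Y - (4*s - 11).
The right side is L{e^(-2*t)} = 1/(s + 2).
So (s^2 - 2*s + 4)Y = 1/(s + 2) + (4*s - 11).
Isolate Y and clear denominators.

Y(s) = (4*s^2 - 3*s - 21)/(s^3 + 8)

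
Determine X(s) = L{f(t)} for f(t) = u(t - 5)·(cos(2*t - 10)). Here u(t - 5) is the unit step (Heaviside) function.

X(s) = s*exp(-5*s)/(s^2 + 4)

By the second shifting theorem, L{u(t - c)·g(t - c)} = e^(-cs)·G(s) with c = 5 and G(s) = L{g(t)}.
L{cos(2t)} = s/(s^2 + 4).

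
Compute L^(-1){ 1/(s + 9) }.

exp(-9*t)

Since L{e^(-9t)} = 1/(s + 9), the inverse is exp(-9*t).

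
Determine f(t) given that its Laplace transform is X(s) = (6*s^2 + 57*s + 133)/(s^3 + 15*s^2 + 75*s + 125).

f(t) = -t^2*exp(-5*t) - 3*t*exp(-5*t) + 6*exp(-5*t)

Factor the denominator: s^3 + 15*s^2 + 75*s + 125 = (s + 5)^3.
Partial fraction decomposition gives [6/(s + 5)] + [-3/(s + 5)^2] + [-2/(s + 5)^3].
Invert each term: 6/(s + 5) ↔ 6e^(-5t); -3/(s + 5)^2 ↔ -3t·e^(-5t); -2/(s + 5)^3 ↔ (-1)t^2·e^(-5t).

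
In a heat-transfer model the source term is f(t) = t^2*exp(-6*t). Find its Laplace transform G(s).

L{e^(-6t)} = 1/(s + 6).
Then apply L{t^2·g(t)} = (-1)^2 d^2/ds^2[H(s)] with H(s) = 1/(s + 6):
differentiating 2 times and applying the sign gives 2/(s + 6)^3.

G(s) = 2/(s + 6)^3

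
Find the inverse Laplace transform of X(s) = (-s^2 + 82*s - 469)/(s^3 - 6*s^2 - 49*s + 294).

Factor the denominator: s^3 - 6*s^2 - 49*s + 294 = (s - 7)*(s - 6)*(s + 7).
Partial fraction decomposition gives [4/(s - 7)] + [1/(s - 6)] + [-6/(s + 7)].
Invert each term: 4/(s - 7) ↔ 4e^(7t); 1/(s - 6) ↔ e^(6t); -6/(s + 7) ↔ -6e^(-7t).

4*exp(7*t) + exp(6*t) - 6*exp(-7*t)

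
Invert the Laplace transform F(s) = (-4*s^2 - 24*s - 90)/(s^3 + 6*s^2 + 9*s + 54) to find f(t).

Factor the denominator: s^3 + 6*s^2 + 9*s + 54 = (s + 6)*(s^2 + 9).
Partial fraction decomposition gives [-2/(s + 6)] + [-2*s/(s^2 + 9)] + [-12/(s^2 + 9)].
Invert each term: -2/(s + 6) ↔ -2e^(-6t); -2·s/(s^2 + 9) ↔ -2cos(3t); -4·3/(s^2 + 9) ↔ -4sin(3t).

f(t) = -4*sin(3*t) - 2*cos(3*t) - 2*exp(-6*t)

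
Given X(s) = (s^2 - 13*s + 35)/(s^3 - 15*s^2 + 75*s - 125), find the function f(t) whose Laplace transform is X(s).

Factor the denominator: s^3 - 15*s^2 + 75*s - 125 = (s - 5)^3.
Partial fraction decomposition gives [1/(s - 5)] + [-3/(s - 5)^2] + [-5/(s - 5)^3].
Invert each term: 1/(s - 5) ↔ e^(5t); -3/(s - 5)^2 ↔ -3t·e^(5t); -5/(s - 5)^3 ↔ (-5/2)t^2·e^(5t).

f(t) = -5*t^2*exp(5*t)/2 - 3*t*exp(5*t) + exp(5*t)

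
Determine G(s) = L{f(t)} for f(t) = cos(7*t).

G(s) = s/(s^2 + 49)

L{cos(7t)} = s/(s^2 + 49).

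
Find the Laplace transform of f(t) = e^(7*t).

L{e^(7t)} = 1/(s - 7).

1/(s - 7)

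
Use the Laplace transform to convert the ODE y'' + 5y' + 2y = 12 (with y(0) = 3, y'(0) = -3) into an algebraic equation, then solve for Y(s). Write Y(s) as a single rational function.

Transform both sides with L{·}.
Using L{y''} = s^2 Y - s·y(0) - y'(0) and L{y'} = sY - y(0), with y(0) = 3, y'(0) = -3, the left side becomes (s^2 + 5*s + 2)Y - (3*s + 12).
The right side is L{12} = 12/s.
So (s^2 + 5*s + 2)Y = 12/s + (3*s + 12).
Divide through and combine into a single rational function.

Y(s) = (3*s^2 + 12*s + 12)/(s^3 + 5*s^2 + 2*s)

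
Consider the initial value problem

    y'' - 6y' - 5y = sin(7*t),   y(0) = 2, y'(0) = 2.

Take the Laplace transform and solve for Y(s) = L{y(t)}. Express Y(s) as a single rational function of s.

Laplace-transform each side.
The derivative rules (L{y''} = s^2 Y - s·y(0) - y'(0) and L{y'} = sY - y(0), with y(0) = 2, y'(0) = 2) turn the left side into (s^2 - 6*s - 5)Y - (2*s - 10).
The right side is L{sin(7*t)} = 7/(s^2 + 49).
So (s^2 - 6*s - 5)Y = 7/(s^2 + 49) + (2*s - 10).
Solve for Y(s) and write it as one ratio of polynomials.

Y(s) = (2*s^3 - 10*s^2 + 98*s - 483)/(s^4 - 6*s^3 + 44*s^2 - 294*s - 245)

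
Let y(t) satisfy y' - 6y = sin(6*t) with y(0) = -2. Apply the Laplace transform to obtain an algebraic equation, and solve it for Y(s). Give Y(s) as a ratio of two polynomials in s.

Y(s) = (-2*s^2 - 66)/(s^3 - 6*s^2 + 36*s - 216)

Laplace-transform each side.
Using L{y'} = sY - y(0) = sY - (-2), the left side becomes (s - 6)Y - (-2).
The right side is L{sin(6*t)} = 6/(s^2 + 36).
So (s - 6)Y = 6/(s^2 + 36) + (-2).
Divide through and combine into a single rational function.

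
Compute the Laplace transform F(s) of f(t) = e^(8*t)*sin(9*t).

L{sin(9t)} = 9/(s^2 + 81).
By the first shifting theorem, multiplying by e^(8t) replaces s with s - 8.

F(s) = 9/((s - 8)^2 + 81)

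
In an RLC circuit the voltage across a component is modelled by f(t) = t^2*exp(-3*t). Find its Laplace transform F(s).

F(s) = 2/(s + 3)^3

L{e^(-3t)} = 1/(s + 3).
Then apply L{t^2·g(t)} = (-1)^2 d^2/ds^2[G(s)] with G(s) = 1/(s + 3):
differentiating 2 times and applying the sign gives 2/(s + 3)^3.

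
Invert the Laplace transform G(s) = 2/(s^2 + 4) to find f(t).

Since L{sin(2t)} = 2/(s^2 + 4), the inverse is sin(2*t).

f(t) = sin(2*t)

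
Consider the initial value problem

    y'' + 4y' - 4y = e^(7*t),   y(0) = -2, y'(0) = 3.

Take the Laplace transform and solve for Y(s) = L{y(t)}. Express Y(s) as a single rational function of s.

Transform both sides with L{·}.
Using L{y''} = s^2 Y - s·y(0) - y'(0) and L{y'} = sY - y(0), with y(0) = -2, y'(0) = 3, the left side becomes (s^2 + 4*s - 4)Y - (-2*s - 5).
The right side is L{e^(7*t)} = 1/(s - 7).
So (s^2 + 4*s - 4)Y = 1/(s - 7) + (-2*s - 5).
Divide through and combine into a single rational function.

Y(s) = (-2*s^2 + 9*s + 36)/(s^3 - 3*s^2 - 32*s + 28)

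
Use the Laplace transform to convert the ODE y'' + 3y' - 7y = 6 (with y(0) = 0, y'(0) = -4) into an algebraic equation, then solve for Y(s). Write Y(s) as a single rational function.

Y(s) = (-4*s + 6)/(s^3 + 3*s^2 - 7*s)

Take the Laplace transform of both sides.
Using L{y''} = s^2 Y - s·y(0) - y'(0) and L{y'} = sY - y(0), with y(0) = 0, y'(0) = -4, the left side becomes (s^2 + 3*s - 7)Y - (-4).
The right side is L{6} = 6/s.
So (s^2 + 3*s - 7)Y = 6/s + (-4).
Divide through and combine into a single rational function.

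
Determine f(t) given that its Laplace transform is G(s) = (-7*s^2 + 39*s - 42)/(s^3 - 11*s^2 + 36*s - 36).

f(t) = -5*exp(6*t) - 4*exp(3*t) + 2*exp(2*t)

Factor the denominator: s^3 - 11*s^2 + 36*s - 36 = (s - 6)*(s - 3)*(s - 2).
Partial fraction decomposition gives [-4/(s - 3)] + [2/(s - 2)] + [-5/(s - 6)].
Invert each term: -4/(s - 3) ↔ -4e^(3t); 2/(s - 2) ↔ 2e^(2t); -5/(s - 6) ↔ -5e^(6t).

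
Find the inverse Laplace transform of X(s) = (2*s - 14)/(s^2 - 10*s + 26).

-4*exp(5*t)*sin(t) + 2*exp(5*t)*cos(t)

Complete the square in the denominator: s^2 - 10*s + 26 = (s - 5)^2 + 1^2.
Split the numerator to match: 2*s - 14 = 2·(s - 5) - 4·1.
Invert each term: 2·(s - 5)/((s - 5)^2 + 1) ↔ 2e^(5t)cos(t); -4·1/((s - 5)^2 + 1) ↔ -4e^(5t)sin(t).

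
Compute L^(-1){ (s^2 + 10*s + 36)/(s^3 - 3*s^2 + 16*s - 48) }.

3*exp(3*t) + sin(4*t) - 2*cos(4*t)

Factor the denominator: s^3 - 3*s^2 + 16*s - 48 = (s - 3)*(s^2 + 16).
Partial fraction decomposition gives [3/(s - 3)] + [-2*s/(s^2 + 16)] + [4/(s^2 + 16)].
Invert each term: 3/(s - 3) ↔ 3e^(3t); -2·s/(s^2 + 16) ↔ -2cos(4t); 1·4/(s^2 + 16) ↔ sin(4t).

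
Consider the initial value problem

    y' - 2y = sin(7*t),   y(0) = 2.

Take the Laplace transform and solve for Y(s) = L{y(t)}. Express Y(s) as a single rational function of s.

Laplace-transform each side.
The derivative rules (L{y'} = sY - y(0) = sY - 2) turn the left side into (s - 2)Y - (2).
The right side is L{sin(7*t)} = 7/(s^2 + 49).
So (s - 2)Y = 7/(s^2 + 49) + (2).
Solve for Y(s) and write it as one ratio of polynomials.

Y(s) = (2*s^2 + 105)/(s^3 - 2*s^2 + 49*s - 98)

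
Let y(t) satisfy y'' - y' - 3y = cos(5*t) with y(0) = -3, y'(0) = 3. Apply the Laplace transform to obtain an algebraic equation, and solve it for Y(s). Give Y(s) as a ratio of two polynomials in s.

Laplace-transform each side.
Using L{y''} = s^2 Y - s·y(0) - y'(0) and L{y'} = sY - y(0), with y(0) = -3, y'(0) = 3, the left side becomes (s^2 - s - 3)Y - (-3*s + 6).
The right side is L{cos(5*t)} = s/(s^2 + 25).
So (s^2 - s - 3)Y = s/(s^2 + 25) + (-3*s + 6).
Isolate Y and clear denominators.

Y(s) = (-3*s^3 + 6*s^2 - 74*s + 150)/(s^4 - s^3 + 22*s^2 - 25*s - 75)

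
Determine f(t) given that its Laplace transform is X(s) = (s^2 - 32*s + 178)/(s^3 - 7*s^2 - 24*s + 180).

f(t) = 2*t*exp(6*t) - 2*exp(6*t) + 3*exp(-5*t)

Factor the denominator: s^3 - 7*s^2 - 24*s + 180 = (s - 6)^2*(s + 5).
Partial fraction decomposition gives [-2/(s - 6)] + [2/(s - 6)^2] + [3/(s + 5)].
Invert each term: -2/(s - 6) ↔ -2e^(6t); 2/(s - 6)^2 ↔ 2t·e^(6t); 3/(s + 5) ↔ 3e^(-5t).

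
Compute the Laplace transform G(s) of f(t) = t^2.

L{t^2} = 2!/s^3 = 2/s^3.

G(s) = 2/s^3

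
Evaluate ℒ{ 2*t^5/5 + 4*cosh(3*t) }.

The transform is linear, so treat each term independently.
(2/5)·[L{t^5} = 5!/s^6 = 120/s^6]; (4)·[L{cosh(3t)} = s/(s^2 - 9)].

4*s/(s^2 - 9) + 48/s^6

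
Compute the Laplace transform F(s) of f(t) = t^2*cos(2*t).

F(s) = 2*s*(s^2 - 12)/(s^2 + 4)^3

L{cos(2t)} = s/(s^2 + 4).
Then apply L{t^2·g(t)} = (-1)^2 d^2/ds^2[G(s)] with G(s) = s/(s^2 + 4):
differentiating 2 times and applying the sign gives 2*s*(s^2 - 12)/(s^2 + 4)^3.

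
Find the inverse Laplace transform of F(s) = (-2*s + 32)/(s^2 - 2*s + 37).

5*exp(t)*sin(6*t) - 2*exp(t)*cos(6*t)

Complete the square in the denominator: s^2 - 2*s + 37 = (s - 1)^2 + 6^2.
Split the numerator to match: -2*s + 32 = -2·(s - 1) + 5·6.
Invert each term: -2·(s - 1)/((s - 1)^2 + 36) ↔ -2e^(t)cos(6t); 5·6/((s - 1)^2 + 36) ↔ 5e^(t)sin(6t).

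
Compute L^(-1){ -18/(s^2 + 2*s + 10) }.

-6*exp(-t)*sin(3*t)

Rewrite the denominator: s^2 + 2*s + 10 = (s + 1)^2 + 9.
The form in (s + 1) signals a first-shifting-theorem factor e^(-t).
Since L{sin(3t)} = 3/(s^2 + 9), the inverse is exp(-t)*sin(3*t), scaled by -6.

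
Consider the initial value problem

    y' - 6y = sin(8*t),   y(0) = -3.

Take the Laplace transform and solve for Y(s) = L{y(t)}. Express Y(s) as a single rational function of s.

Y(s) = (-3*s^2 - 184)/(s^3 - 6*s^2 + 64*s - 384)

Apply the Laplace transform to the equation.
With L{y'} = sY - y(0) = sY - (-3): the LHS transforms to (s - 6)Y - (-3).
The right side is L{sin(8*t)} = 8/(s^2 + 64).
So (s - 6)Y = 8/(s^2 + 64) + (-3).
Isolate Y and clear denominators.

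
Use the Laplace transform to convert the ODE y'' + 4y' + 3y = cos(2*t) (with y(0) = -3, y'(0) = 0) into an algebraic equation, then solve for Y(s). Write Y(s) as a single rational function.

Y(s) = (-3*s^3 - 12*s^2 - 11*s - 48)/(s^4 + 4*s^3 + 7*s^2 + 16*s + 12)

Apply the Laplace transform to the equation.
The derivative rules (L{y''} = s^2 Y - s·y(0) - y'(0) and L{y'} = sY - y(0), with y(0) = -3, y'(0) = 0) turn the left side into (s^2 + 4*s + 3)Y - (-3*s - 12).
The right side is L{cos(2*t)} = s/(s^2 + 4).
So (s^2 + 4*s + 3)Y = s/(s^2 + 4) + (-3*s - 12).
Isolate Y and clear denominators.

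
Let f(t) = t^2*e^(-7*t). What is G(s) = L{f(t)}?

L{e^(-7t)} = 1/(s + 7).
Then apply L{t^2·g(t)} = (-1)^2 d^2/ds^2[H(s)] with H(s) = 1/(s + 7):
differentiating 2 times and applying the sign gives 2/(s + 7)^3.

G(s) = 2/(s + 7)^3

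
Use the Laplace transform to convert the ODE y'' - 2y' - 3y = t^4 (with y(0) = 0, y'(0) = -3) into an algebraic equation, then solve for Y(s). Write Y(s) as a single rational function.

Y(s) = (-3*s^5 + 24)/(s^7 - 2*s^6 - 3*s^5)

Take the Laplace transform of both sides.
With L{y''} = s^2 Y - s·y(0) - y'(0) and L{y'} = sY - y(0), with y(0) = 0, y'(0) = -3: the LHS transforms to (s^2 - 2*s - 3)Y - (-3).
The right side is L{t^4} = 24/s^5.
So (s^2 - 2*s - 3)Y = 24/s^5 + (-3).
Solve for Y(s) and write it as one ratio of polynomials.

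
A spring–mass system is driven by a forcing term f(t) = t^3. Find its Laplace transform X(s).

L{t^3} = 3!/s^4 = 6/s^4.

X(s) = 6/s^4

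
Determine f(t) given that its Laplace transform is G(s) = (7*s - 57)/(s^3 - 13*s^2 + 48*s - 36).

f(t) = -3*t*exp(6*t) + 2*exp(6*t) - 2*exp(t)

Factor the denominator: s^3 - 13*s^2 + 48*s - 36 = (s - 6)^2*(s - 1).
Partial fraction decomposition gives [2/(s - 6)] + [-3/(s - 6)^2] + [-2/(s - 1)].
Invert each term: 2/(s - 6) ↔ 2e^(6t); -3/(s - 6)^2 ↔ -3t·e^(6t); -2/(s - 1) ↔ -2e^(t).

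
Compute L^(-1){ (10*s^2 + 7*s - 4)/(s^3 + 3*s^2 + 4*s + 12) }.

-4*sin(2*t) + 5*cos(2*t) + 5*exp(-3*t)

Factor the denominator: s^3 + 3*s^2 + 4*s + 12 = (s + 3)*(s^2 + 4).
Partial fraction decomposition gives [5/(s + 3)] + [5*s/(s^2 + 4)] + [-8/(s^2 + 4)].
Invert each term: 5/(s + 3) ↔ 5e^(-3t); 5·s/(s^2 + 4) ↔ 5cos(2t); -4·2/(s^2 + 4) ↔ -4sin(2t).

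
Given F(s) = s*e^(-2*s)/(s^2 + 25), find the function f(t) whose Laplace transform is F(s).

The factor e^(-2s) signals a time shift by c = 2 (second shifting theorem).
L{cos(5t)} = s/(s^2 + 25), so L^-1{s/(s^2 + 25)} = cos(5*t).
Hence the inverse is u(t - 2) times that function evaluated at t - 2.

f(t) = Heaviside(t - 2)*(cos(5*t - 10))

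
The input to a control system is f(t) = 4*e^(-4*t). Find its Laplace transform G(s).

G(s) = 4/(s + 4)

L{4} = 4/s.
By the first shifting theorem, multiplying by e^(-4t) replaces s with s + 4.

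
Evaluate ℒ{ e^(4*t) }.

L{1} = 1/s.
By the first shifting theorem, multiplying by e^(4t) replaces s with s - 4.

1/(s - 4)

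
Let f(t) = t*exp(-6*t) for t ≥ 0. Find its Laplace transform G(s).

L{t} = 1!/s^2 = 1/s^2.
By the first shifting theorem, multiplying by e^(-6t) replaces s with s + 6.

G(s) = (s + 6)^(-2)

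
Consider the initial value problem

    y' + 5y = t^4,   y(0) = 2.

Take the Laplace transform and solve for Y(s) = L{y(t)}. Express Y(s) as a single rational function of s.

Apply the Laplace transform to the equation.
The derivative rules (L{y'} = sY - y(0) = sY - 2) turn the left side into (s + 5)Y - (2).
The right side is L{t^4} = 24/s^5.
So (s + 5)Y = 24/s^5 + (2).
Isolate Y and clear denominators.

Y(s) = (2*s^5 + 24)/(s^6 + 5*s^5)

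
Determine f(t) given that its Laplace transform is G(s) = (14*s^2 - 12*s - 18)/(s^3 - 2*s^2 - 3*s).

f(t) = 6*exp(3*t) + 6 + 2*exp(-t)

Factor the denominator: s^3 - 2*s^2 - 3*s = s*(s - 3)*(s + 1).
Partial fraction decomposition gives [2/(s + 1)] + [6/(s - 3)] + [6/s].
Invert each term: 2/(s + 1) ↔ 2e^(-t); 6/(s - 3) ↔ 6e^(3t); 6/(s - 0) ↔ 6e^(0t).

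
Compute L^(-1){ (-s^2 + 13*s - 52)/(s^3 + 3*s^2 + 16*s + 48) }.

sin(4*t) + 3*cos(4*t) - 4*exp(-3*t)

Factor the denominator: s^3 + 3*s^2 + 16*s + 48 = (s + 3)*(s^2 + 16).
Partial fraction decomposition gives [-4/(s + 3)] + [3*s/(s^2 + 16)] + [4/(s^2 + 16)].
Invert each term: -4/(s + 3) ↔ -4e^(-3t); 3·s/(s^2 + 16) ↔ 3cos(4t); 1·4/(s^2 + 16) ↔ sin(4t).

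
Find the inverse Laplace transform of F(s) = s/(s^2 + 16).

Since L{cos(4t)} = s/(s^2 + 16), the inverse is cos(4*t).

cos(4*t)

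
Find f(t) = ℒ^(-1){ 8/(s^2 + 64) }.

Since L{sin(8t)} = 8/(s^2 + 64), the inverse is sin(8*t).

f(t) = sin(8*t)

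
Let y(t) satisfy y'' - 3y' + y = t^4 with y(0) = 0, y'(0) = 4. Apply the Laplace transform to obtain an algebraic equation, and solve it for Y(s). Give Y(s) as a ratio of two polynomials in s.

Transform both sides with L{·}.
With L{y''} = s^2 Y - s·y(0) - y'(0) and L{y'} = sY - y(0), with y(0) = 0, y'(0) = 4: the LHS transforms to (s^2 - 3*s + 1)Y - (4).
The right side is L{t^4} = 24/s^5.
So (s^2 - 3*s + 1)Y = 24/s^5 + (4).
Divide through and combine into a single rational function.

Y(s) = (4*s^5 + 24)/(s^7 - 3*s^6 + s^5)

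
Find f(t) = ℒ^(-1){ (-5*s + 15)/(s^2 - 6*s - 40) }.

Rewrite the denominator: s^2 - 6*s - 40 = (s - 3)^2 - 49.
The form in (s - 3) signals a first-shifting-theorem factor e^(3t).
Since L{cosh(7t)} = s/(s^2 - 49), the inverse is e^(3*t)*cosh(7*t), scaled by -5.

f(t) = -5*exp(3*t)*cosh(7*t)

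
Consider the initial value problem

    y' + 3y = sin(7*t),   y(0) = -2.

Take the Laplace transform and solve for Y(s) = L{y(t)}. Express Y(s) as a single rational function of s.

Y(s) = (-2*s^2 - 91)/(s^3 + 3*s^2 + 49*s + 147)

Take the Laplace transform of both sides.
With L{y'} = sY - y(0) = sY - (-2): the LHS transforms to (s + 3)Y - (-2).
The right side is L{sin(7*t)} = 7/(s^2 + 49).
So (s + 3)Y = 7/(s^2 + 49) + (-2).
Divide through and combine into a single rational function.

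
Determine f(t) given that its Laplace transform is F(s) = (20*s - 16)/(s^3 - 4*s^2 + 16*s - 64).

Factor the denominator: s^3 - 4*s^2 + 16*s - 64 = (s - 4)*(s^2 + 16).
Partial fraction decomposition gives [2/(s - 4)] + [-2*s/(s^2 + 16)] + [12/(s^2 + 16)].
Invert each term: 2/(s - 4) ↔ 2e^(4t); -2·s/(s^2 + 16) ↔ -2cos(4t); 3·4/(s^2 + 16) ↔ 3sin(4t).

f(t) = 2*exp(4*t) + 3*sin(4*t) - 2*cos(4*t)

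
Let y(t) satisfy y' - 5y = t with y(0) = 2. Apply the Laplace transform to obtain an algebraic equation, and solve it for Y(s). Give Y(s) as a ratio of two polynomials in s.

Y(s) = (2*s^2 + 1)/(s^3 - 5*s^2)

Transform both sides with L{·}.
Using L{y'} = sY - y(0) = sY - 2, the left side becomes (s - 5)Y - (2).
The right side is L{t} = s^(-2).
So (s - 5)Y = s^(-2) + (2).
Isolate Y and clear denominators.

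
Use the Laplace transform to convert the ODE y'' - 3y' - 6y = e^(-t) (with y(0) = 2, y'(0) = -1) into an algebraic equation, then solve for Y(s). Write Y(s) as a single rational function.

Apply the Laplace transform to the equation.
The derivative rules (L{y''} = s^2 Y - s·y(0) - y'(0) and L{y'} = sY - y(0), with y(0) = 2, y'(0) = -1) turn the left side into (s^2 - 3*s - 6)Y - (2*s - 7).
The right side is L{e^(-t)} = 1/(s + 1).
So (s^2 - 3*s - 6)Y = 1/(s + 1) + (2*s - 7).
Solve for Y(s) and write it as one ratio of polynomials.

Y(s) = (2*s^2 - 5*s - 6)/(s^3 - 2*s^2 - 9*s - 6)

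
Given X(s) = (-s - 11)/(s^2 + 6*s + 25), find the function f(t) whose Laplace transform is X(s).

f(t) = -2*exp(-3*t)*sin(4*t) - exp(-3*t)*cos(4*t)

Complete the square in the denominator: s^2 + 6*s + 25 = (s + 3)^2 + 4^2.
Split the numerator to match: -s - 11 = -1·(s + 3) - 2·4.
Invert each term: -1·(s + 3)/((s + 3)^2 + 16) ↔ -e^(-3t)cos(4t); -2·4/((s + 3)^2 + 16) ↔ -2e^(-3t)sin(4t).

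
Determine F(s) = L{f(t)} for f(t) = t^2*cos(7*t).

F(s) = 2*s*(s^2 - 147)/(s^2 + 49)^3

L{cos(7t)} = s/(s^2 + 49).
Then apply L{t^2·g(t)} = (-1)^2 d^2/ds^2[G(s)] with G(s) = s/(s^2 + 49):
differentiating 2 times and applying the sign gives 2*s*(s^2 - 147)/(s^2 + 49)^3.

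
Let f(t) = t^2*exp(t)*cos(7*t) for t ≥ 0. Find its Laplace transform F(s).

L{cos(7t)} = s/(s^2 + 49).
Multiplying by e^(t) shifts s → s - 1, so L{exp(t)*cos(7*t)} = (s - 1)/((s - 1)^2 + 49).
Then apply L{t^2·g(t)} = (-1)^2 d^2/ds^2[G(s)] with G(s) = (s - 1)/((s - 1)^2 + 49):
differentiating 2 times and applying the sign gives 2*(s - 1)*(s^2 - 2*s - 146)/(s^2 - 2*s + 50)^3.

F(s) = 2*(s - 1)*(s^2 - 2*s - 146)/(s^2 - 2*s + 50)^3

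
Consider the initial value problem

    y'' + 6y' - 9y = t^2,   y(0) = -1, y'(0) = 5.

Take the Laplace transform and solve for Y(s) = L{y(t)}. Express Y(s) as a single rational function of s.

Take the Laplace transform of both sides.
With L{y''} = s^2 Y - s·y(0) - y'(0) and L{y'} = sY - y(0), with y(0) = -1, y'(0) = 5: the LHS transforms to (s^2 + 6*s - 9)Y - (-s - 1).
The right side is L{t^2} = 2/s^3.
So (s^2 + 6*s - 9)Y = 2/s^3 + (-s - 1).
Isolate Y and clear denominators.

Y(s) = (-s^4 - s^3 + 2)/(s^5 + 6*s^4 - 9*s^3)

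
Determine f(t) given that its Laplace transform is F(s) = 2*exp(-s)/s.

f(t) = Heaviside(t - 1)*(2)

The factor e^(-s) signals a time shift by c = 1 (second shifting theorem).
L{2} = 2/s, so L^-1{2/s} = 2.
Hence the inverse is u(t - 1) times that function evaluated at t - 1.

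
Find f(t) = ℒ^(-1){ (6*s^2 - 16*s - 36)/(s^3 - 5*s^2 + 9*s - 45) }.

Factor the denominator: s^3 - 5*s^2 + 9*s - 45 = (s - 5)*(s^2 + 9).
Partial fraction decomposition gives [1/(s - 5)] + [5*s/(s^2 + 9)] + [9/(s^2 + 9)].
Invert each term: 1/(s - 5) ↔ e^(5t); 5·s/(s^2 + 9) ↔ 5cos(3t); 3·3/(s^2 + 9) ↔ 3sin(3t).

f(t) = exp(5*t) + 3*sin(3*t) + 5*cos(3*t)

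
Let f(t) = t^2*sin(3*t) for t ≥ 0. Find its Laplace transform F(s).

L{sin(3t)} = 3/(s^2 + 9).
Then apply L{t^2·g(t)} = (-1)^2 d^2/ds^2[G(s)] with G(s) = 3/(s^2 + 9):
differentiating 2 times and applying the sign gives 18*(s^2 - 3)/(s^2 + 9)^3.

F(s) = 18*(s^2 - 3)/(s^2 + 9)^3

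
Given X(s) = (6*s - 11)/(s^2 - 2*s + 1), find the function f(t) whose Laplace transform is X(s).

f(t) = -5*t*exp(t) + 6*exp(t)

Factor the denominator: s^2 - 2*s + 1 = (s - 1)^2.
Partial fraction decomposition gives [6/(s - 1)] + [-5/(s - 1)^2].
Invert each term: 6/(s - 1) ↔ 6e^(t); -5/(s - 1)^2 ↔ -5t·e^(t).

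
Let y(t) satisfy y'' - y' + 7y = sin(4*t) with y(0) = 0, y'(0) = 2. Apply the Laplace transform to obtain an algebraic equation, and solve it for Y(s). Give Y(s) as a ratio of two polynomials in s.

Apply the Laplace transform to the equation.
With L{y''} = s^2 Y - s·y(0) - y'(0) and L{y'} = sY - y(0), with y(0) = 0, y'(0) = 2: the LHS transforms to (s^2 - s + 7)Y - (2).
The right side is L{sin(4*t)} = 4/(s^2 + 16).
So (s^2 - s + 7)Y = 4/(s^2 + 16) + (2).
Isolate Y and clear denominators.

Y(s) = (2*s^2 + 36)/(s^4 - s^3 + 23*s^2 - 16*s + 112)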